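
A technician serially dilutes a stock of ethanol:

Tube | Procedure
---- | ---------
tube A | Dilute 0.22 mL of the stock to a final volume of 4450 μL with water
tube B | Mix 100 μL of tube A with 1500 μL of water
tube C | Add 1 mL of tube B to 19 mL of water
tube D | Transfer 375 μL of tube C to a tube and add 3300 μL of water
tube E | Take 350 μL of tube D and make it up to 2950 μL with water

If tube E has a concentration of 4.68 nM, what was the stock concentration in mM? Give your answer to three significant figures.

2.50 mM

Step 1: 0.22 mL brought to 4450 μL → factor 4.45/0.22 = 20.227
Step 2: 100 μL + 1500 μL = 1600 μL total → factor 1600/100 = 16
Step 3: 1 mL + 19 mL = 20 mL total → factor 20/1 = 20
Step 4: 375 μL + 3300 μL = 3675 μL total → factor 3675/375 = 9.8
Step 5: 350 μL brought to 2950 μL → factor 2950/350 = 8.4286
Overall dilution factor = 20.227 × 16 × 20 × 9.8 × 8.4286 = 5.3465 × 10^5
Stock = 4.68 nM × 5.3465 × 10^5 = 2.502 × 10^6 nM = 2.50 mM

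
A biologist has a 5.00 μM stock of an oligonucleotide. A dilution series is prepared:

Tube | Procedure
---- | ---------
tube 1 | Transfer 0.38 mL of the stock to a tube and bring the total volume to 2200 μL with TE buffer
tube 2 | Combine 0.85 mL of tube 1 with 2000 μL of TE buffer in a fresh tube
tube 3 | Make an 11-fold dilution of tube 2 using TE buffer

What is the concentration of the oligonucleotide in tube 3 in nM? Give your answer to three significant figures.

23.4 nM

Step 1: 0.38 mL brought to 2200 μL → factor 2.2/0.38 = 5.7895
Step 2: 0.85 mL + 2000 μL = 2.85 mL total → factor 2.85/0.85 = 3.3529
Step 3: 11-fold → factor 11
Overall dilution factor = 5.7895 × 3.3529 × 11 = 213.53
Final = 5.00 μM / 213.53 = 0.02342 μM = 23.4 nM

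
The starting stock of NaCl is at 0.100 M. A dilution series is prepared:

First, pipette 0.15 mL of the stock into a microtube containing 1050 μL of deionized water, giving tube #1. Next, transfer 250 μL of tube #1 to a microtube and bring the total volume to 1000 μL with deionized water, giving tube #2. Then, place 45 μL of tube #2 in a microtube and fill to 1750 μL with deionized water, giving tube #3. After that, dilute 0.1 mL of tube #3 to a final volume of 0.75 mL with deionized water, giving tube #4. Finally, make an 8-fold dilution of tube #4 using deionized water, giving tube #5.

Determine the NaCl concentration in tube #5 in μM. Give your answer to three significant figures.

Step 1: 0.15 mL + 1050 μL = 1.2 mL total → factor 1.2/0.15 = 8
Step 2: 250 μL brought to 1000 μL → factor 1000/250 = 4
Step 3: 45 μL brought to 1750 μL → factor 1750/45 = 38.889
Step 4: 0.1 mL brought to 0.75 mL → factor 0.75/0.1 = 7.5
Step 5: 8-fold → factor 8
Overall dilution factor = 8 × 4 × 38.889 × 7.5 × 8 = 74667
Final = 0.100 M / 74667 = 1.339 × 10^-6 M = 1.34 μM

1.34 μM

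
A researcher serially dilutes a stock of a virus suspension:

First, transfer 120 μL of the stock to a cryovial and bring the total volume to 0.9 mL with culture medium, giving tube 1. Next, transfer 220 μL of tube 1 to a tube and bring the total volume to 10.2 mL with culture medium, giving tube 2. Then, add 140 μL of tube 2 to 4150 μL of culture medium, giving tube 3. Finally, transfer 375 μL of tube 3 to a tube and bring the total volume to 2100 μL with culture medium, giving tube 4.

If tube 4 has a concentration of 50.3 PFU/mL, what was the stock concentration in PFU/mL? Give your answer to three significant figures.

3.00 × 10^6 PFU/mL

Step 1: 120 μL brought to 0.9 mL → factor 900/120 = 7.5
Step 2: 220 μL brought to 10.2 mL → factor 10200/220 = 46.364
Step 3: 140 μL + 4150 μL = 4290 μL total → factor 4290/140 = 30.643
Step 4: 375 μL brought to 2100 μL → factor 2100/375 = 5.6
Overall dilution factor = 7.5 × 46.364 × 30.643 × 5.6 = 59670
Stock = 50.3 PFU/mL × 59670 = 3.00 × 10^6 PFU/mL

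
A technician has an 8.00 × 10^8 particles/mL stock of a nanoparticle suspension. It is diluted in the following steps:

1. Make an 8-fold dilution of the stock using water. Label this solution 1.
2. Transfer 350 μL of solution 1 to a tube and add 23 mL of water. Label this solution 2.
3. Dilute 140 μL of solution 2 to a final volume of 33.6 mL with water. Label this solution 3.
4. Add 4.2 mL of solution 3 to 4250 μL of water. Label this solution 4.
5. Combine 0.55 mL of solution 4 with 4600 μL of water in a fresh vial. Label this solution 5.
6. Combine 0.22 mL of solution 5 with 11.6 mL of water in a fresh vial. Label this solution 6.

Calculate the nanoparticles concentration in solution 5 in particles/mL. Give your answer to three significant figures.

332 particles/mL

Step 1: 8-fold → factor 8
Step 2: 350 μL + 23 mL = 23350 μL total → factor 23350/350 = 66.714
Step 3: 140 μL brought to 33.6 mL → factor 33600/140 = 240
Step 4: 4.2 mL + 4250 μL = 8.45 mL total → factor 8.45/4.2 = 2.0119
Step 5: 0.55 mL + 4600 μL = 5.15 mL total → factor 5.15/0.55 = 9.3636
Dilution factor through solution 5 = 8 × 66.714 × 240 × 2.0119 × 9.3636 = 2.4131 × 10^6
[solution 5] = 8.00 × 10^8 particles/mL / 2.4131 × 10^6 = 332 particles/mL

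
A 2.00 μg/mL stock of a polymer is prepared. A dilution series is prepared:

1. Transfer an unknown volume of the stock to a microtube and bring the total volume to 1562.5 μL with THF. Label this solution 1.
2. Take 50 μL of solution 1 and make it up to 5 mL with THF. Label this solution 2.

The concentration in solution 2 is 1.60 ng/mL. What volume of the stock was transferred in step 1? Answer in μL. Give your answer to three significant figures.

125 μL

Step 1: v brought to 1562.5 μL → factor = 1562.5 μL/v
Step 2: 50 μL brought to 5 mL → factor 5000/50 = 100
Product of known-step factors = 100
Overall factor = 2.00 μg/mL / (1.60 ng/mL) = 1250
Step-1 factor = 1250 / 100 = 12.5
v = 1562.5 μL / 12.5 = 125 μL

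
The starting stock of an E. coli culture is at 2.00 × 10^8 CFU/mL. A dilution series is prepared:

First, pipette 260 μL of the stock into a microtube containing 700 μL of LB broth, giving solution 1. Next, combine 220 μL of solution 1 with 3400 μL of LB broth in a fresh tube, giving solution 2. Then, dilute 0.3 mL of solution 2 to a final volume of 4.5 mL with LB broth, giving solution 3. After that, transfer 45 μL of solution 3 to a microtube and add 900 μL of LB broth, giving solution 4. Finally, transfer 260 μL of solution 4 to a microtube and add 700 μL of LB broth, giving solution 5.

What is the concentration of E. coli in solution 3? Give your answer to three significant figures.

Step 1: 260 μL + 700 μL = 960 μL total → factor 960/260 = 3.6923
Step 2: 220 μL + 3400 μL = 3620 μL total → factor 3620/220 = 16.455
Step 3: 0.3 mL brought to 4.5 mL → factor 4.5/0.3 = 15
Dilution factor through solution 3 = 3.6923 × 16.455 × 15 = 911.33
[solution 3] = 2.00 × 10^8 CFU/mL / 911.33 = 2.19 × 10^5 CFU/mL

2.19 × 10^5 CFU/mL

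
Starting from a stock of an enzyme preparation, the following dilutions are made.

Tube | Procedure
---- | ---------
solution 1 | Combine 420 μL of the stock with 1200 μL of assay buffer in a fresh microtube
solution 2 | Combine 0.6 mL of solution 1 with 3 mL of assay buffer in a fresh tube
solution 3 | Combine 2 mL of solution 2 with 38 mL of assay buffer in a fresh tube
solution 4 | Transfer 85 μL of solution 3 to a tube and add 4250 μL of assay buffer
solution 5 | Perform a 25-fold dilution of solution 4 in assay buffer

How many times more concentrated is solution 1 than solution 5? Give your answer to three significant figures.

Step 1: 420 μL + 1200 μL = 1620 μL total → factor 1620/420 = 3.8571
Step 2: 0.6 mL + 3 mL = 3.6 mL total → factor 3.6/0.6 = 6
Step 3: 2 mL + 38 mL = 40 mL total → factor 40/2 = 20
Step 4: 85 μL + 4250 μL = 4335 μL total → factor 4335/85 = 51
Step 5: 25-fold → factor 25
Dilution factor to solution 1 = 3.8571; to solution 5 = 5.9014 × 10^5
[solution 1]/[solution 5] = (factor to solution 5)/(factor to solution 1) = 5.9014 × 10^5/3.8571 = 1.53 × 10^5

1.53 × 10^5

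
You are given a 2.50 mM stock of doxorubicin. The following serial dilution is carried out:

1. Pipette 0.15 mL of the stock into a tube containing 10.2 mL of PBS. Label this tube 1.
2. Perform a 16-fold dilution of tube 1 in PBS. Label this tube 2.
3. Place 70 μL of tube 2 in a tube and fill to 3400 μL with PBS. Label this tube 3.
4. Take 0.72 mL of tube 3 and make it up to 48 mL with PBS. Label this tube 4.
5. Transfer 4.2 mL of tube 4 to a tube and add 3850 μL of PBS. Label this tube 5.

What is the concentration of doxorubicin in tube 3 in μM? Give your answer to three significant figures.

0.0466 μM

Step 1: 0.15 mL + 10.2 mL = 10.35 mL total → factor 10.35/0.15 = 69
Step 2: 16-fold → factor 16
Step 3: 70 μL brought to 3400 μL → factor 3400/70 = 48.571
Dilution factor through tube 3 = 69 × 16 × 48.571 = 53623
[tube 3] = 2.50 mM / 53623 = 4.662 × 10^-5 mM = 0.0466 μM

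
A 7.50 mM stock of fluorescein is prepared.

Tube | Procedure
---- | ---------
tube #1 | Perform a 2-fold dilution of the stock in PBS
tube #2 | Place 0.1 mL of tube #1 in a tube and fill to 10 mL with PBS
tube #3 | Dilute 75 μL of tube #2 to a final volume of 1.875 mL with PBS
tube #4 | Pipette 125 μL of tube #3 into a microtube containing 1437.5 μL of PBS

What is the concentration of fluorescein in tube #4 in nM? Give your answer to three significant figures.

120 nM

Step 1: 2-fold → factor 2
Step 2: 0.1 mL brought to 10 mL → factor 10/0.1 = 100
Step 3: 75 μL brought to 1.875 mL → factor 1875/75 = 25
Step 4: 125 μL + 1437.5 μL = 1562.5 μL total → factor 1562.5/125 = 12.5
Overall dilution factor = 2 × 100 × 25 × 12.5 = 62500
Final = 7.50 mM / 62500 = 0.0001200 mM = 120 nM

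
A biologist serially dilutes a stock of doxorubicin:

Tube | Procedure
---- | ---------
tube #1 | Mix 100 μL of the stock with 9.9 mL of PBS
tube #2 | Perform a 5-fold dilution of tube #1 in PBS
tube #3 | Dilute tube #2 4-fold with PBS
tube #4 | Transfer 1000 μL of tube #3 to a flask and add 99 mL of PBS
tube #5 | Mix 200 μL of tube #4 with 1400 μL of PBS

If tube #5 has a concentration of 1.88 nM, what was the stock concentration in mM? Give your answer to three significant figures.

Step 1: 100 μL + 9.9 mL = 10000 μL total → factor 10000/100 = 100
Step 2: 5-fold → factor 5
Step 3: 4-fold → factor 4
Step 4: 1000 μL + 99 mL = 1 × 10^5 μL total → factor 1 × 10^5/1000 = 100
Step 5: 200 μL + 1400 μL = 1600 μL total → factor 1600/200 = 8
Overall dilution factor = 100 × 5 × 4 × 100 × 8 = 1.6 × 10^6
Stock = 1.88 nM × 1.6 × 10^6 = 3.008 × 10^6 nM = 3.01 mM

3.01 mM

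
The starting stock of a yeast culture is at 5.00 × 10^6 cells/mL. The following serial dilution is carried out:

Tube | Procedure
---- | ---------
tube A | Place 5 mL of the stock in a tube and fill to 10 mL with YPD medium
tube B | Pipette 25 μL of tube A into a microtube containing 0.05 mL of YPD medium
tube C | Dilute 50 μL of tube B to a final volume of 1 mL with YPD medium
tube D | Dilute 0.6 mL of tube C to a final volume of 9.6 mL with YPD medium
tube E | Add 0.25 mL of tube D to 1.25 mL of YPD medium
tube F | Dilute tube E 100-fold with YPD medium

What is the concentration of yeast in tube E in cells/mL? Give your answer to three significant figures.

Step 1: 5 mL brought to 10 mL → factor 10/5 = 2
Step 2: 25 μL + 0.05 mL = 75 μL total → factor 75/25 = 3
Step 3: 50 μL brought to 1 mL → factor 1000/50 = 20
Step 4: 0.6 mL brought to 9.6 mL → factor 9.6/0.6 = 16
Step 5: 0.25 mL + 1.25 mL = 1.5 mL total → factor 1.5/0.25 = 6
Dilution factor through tube E = 2 × 3 × 20 × 16 × 6 = 11520
[tube E] = 5.00 × 10^6 cells/mL / 11520 = 434 cells/mL

434 cells/mL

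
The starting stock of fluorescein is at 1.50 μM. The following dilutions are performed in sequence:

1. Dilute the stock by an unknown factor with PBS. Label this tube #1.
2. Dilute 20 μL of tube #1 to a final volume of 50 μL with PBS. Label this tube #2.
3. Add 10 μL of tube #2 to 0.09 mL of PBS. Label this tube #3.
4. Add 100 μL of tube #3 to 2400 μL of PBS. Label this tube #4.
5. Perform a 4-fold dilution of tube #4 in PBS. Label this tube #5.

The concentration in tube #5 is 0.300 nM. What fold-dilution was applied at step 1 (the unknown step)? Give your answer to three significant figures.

Step 1: unknown factor x
Step 2: 20 μL brought to 50 μL → factor 50/20 = 2.5
Step 3: 10 μL + 0.09 mL = 100 μL total → factor 100/10 = 10
Step 4: 100 μL + 2400 μL = 2500 μL total → factor 2500/100 = 25
Step 5: 4-fold → factor 4
Product of known-step factors = 2500
Overall factor = 1.50 μM / (0.300 nM) = 5000
x = 5000 / 2500 = 2.00

2.00-fold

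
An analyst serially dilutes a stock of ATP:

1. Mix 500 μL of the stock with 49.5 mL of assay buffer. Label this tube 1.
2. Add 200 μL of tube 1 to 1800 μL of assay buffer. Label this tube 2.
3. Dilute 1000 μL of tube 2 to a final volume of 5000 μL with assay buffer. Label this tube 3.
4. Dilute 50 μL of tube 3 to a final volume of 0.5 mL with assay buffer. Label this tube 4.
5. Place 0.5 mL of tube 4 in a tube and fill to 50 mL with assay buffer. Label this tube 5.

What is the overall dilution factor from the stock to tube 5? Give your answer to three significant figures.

Step 1: 500 μL + 49.5 mL = 50000 μL total → factor 50000/500 = 100
Step 2: 200 μL + 1800 μL = 2000 μL total → factor 2000/200 = 10
Step 3: 1000 μL brought to 5000 μL → factor 5000/1000 = 5
Step 4: 50 μL brought to 0.5 mL → factor 500/50 = 10
Step 5: 0.5 mL brought to 50 mL → factor 50/0.5 = 100
Overall dilution factor = 100 × 10 × 5 × 10 × 100 = 5 × 10^6

5.00 × 10^6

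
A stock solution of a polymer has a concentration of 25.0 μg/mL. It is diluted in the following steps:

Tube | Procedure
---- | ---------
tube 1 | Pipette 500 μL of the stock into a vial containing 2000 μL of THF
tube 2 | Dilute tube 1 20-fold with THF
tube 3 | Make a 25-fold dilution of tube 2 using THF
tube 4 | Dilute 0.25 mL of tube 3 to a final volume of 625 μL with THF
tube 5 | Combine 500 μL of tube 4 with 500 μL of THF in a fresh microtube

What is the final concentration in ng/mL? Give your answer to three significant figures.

Step 1: 500 μL + 2000 μL = 2500 μL total → factor 2500/500 = 5
Step 2: 20-fold → factor 20
Step 3: 25-fold → factor 25
Step 4: 0.25 mL brought to 625 μL → factor 0.625/0.25 = 2.5
Step 5: 500 μL + 500 μL = 1000 μL total → factor 1000/500 = 2
Overall dilution factor = 5 × 20 × 25 × 2.5 × 2 = 12500
Final = 25.0 μg/mL / 12500 = 0.002000 μg/mL = 2.00 ng/mL

2.00 ng/mL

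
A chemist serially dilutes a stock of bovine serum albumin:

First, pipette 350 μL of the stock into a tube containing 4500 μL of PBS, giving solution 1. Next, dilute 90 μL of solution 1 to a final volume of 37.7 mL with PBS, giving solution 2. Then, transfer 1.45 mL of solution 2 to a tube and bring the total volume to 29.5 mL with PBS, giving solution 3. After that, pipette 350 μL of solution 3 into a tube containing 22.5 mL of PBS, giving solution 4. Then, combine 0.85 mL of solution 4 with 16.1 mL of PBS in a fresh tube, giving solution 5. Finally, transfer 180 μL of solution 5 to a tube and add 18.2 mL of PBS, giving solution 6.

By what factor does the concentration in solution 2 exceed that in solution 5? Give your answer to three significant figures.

2.65 × 10^4

Step 1: 350 μL + 4500 μL = 4850 μL total → factor 4850/350 = 13.857
Step 2: 90 μL brought to 37.7 mL → factor 37700/90 = 418.89
Step 3: 1.45 mL brought to 29.5 mL → factor 29.5/1.45 = 20.345
Step 4: 350 μL + 22.5 mL = 22850 μL total → factor 22850/350 = 65.286
Step 5: 0.85 mL + 16.1 mL = 16.95 mL total → factor 16.95/0.85 = 19.941
Dilution factor to solution 2 = 5804.6; to solution 5 = 1.5374 × 10^8
[solution 2]/[solution 5] = (factor to solution 5)/(factor to solution 2) = 1.5374 × 10^8/5804.6 = 2.65 × 10^4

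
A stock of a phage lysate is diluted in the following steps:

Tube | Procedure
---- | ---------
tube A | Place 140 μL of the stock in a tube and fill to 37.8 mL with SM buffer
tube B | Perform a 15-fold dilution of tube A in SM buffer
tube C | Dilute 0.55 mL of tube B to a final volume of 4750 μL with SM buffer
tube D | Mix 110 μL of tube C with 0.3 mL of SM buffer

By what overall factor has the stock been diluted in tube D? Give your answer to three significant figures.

Step 1: 140 μL brought to 37.8 mL → factor 37800/140 = 270
Step 2: 15-fold → factor 15
Step 3: 0.55 mL brought to 4750 μL → factor 4.75/0.55 = 8.6364
Step 4: 110 μL + 0.3 mL = 410 μL total → factor 410/110 = 3.7273
Overall dilution factor = 270 × 15 × 8.6364 × 3.7273 = 1.3037 × 10^5

1.30 × 10^5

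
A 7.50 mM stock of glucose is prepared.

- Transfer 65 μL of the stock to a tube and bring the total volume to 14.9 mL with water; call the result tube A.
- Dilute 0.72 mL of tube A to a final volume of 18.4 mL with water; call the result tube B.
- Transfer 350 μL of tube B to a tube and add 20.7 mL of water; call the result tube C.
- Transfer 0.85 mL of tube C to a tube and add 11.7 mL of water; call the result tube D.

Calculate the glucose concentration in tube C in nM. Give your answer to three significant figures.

Step 1: 65 μL brought to 14.9 mL → factor 14900/65 = 229.23
Step 2: 0.72 mL brought to 18.4 mL → factor 18.4/0.72 = 25.556
Step 3: 350 μL + 20.7 mL = 21050 μL total → factor 21050/350 = 60.143
Dilution factor through tube C = 229.23 × 25.556 × 60.143 = 3.5232 × 10^5
[tube C] = 7.50 mM / 3.5232 × 10^5 = 2.129 × 10^-5 mM = 21.3 nM

21.3 nM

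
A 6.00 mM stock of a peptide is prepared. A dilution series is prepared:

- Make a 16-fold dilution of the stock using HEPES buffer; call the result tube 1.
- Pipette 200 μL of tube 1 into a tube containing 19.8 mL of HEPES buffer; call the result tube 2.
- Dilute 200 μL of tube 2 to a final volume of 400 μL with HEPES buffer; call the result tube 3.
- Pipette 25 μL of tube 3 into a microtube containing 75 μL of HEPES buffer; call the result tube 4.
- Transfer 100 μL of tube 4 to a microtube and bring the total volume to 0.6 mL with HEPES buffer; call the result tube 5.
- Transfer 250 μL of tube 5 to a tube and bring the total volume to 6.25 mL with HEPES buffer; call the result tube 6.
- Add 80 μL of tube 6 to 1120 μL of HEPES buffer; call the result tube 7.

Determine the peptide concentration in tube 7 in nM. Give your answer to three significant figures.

0.208 nM

Step 1: 16-fold → factor 16
Step 2: 200 μL + 19.8 mL = 20000 μL total → factor 20000/200 = 100
Step 3: 200 μL brought to 400 μL → factor 400/200 = 2
Step 4: 25 μL + 75 μL = 100 μL total → factor 100/25 = 4
Step 5: 100 μL brought to 0.6 mL → factor 600/100 = 6
Step 6: 250 μL brought to 6.25 mL → factor 6250/250 = 25
Step 7: 80 μL + 1120 μL = 1200 μL total → factor 1200/80 = 15
Overall dilution factor = 16 × 100 × 2 × 4 × 6 × 25 × 15 = 2.88 × 10^7
Final = 6.00 mM / 2.88 × 10^7 = 2.083 × 10^-7 mM = 0.208 nM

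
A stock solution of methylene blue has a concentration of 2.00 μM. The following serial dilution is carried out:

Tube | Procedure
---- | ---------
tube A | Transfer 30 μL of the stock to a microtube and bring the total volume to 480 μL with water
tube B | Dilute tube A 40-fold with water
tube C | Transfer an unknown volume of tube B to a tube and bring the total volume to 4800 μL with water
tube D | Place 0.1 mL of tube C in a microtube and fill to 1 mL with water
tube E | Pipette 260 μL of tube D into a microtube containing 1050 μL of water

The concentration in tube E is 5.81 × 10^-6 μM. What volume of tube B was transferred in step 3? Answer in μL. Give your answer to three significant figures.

450 μL

Step 1: 30 μL brought to 480 μL → factor 480/30 = 16
Step 2: 40-fold → factor 40
Step 3: v brought to 4800 μL → factor = 4800 μL/v
Step 4: 0.1 mL brought to 1 mL → factor 1/0.1 = 10
Step 5: 260 μL + 1050 μL = 1310 μL total → factor 1310/260 = 5.0385
Product of known-step factors = 32246
Overall factor = 2.00 μM / (5.81 × 10^-6 μM) = 3.4423 × 10^5
Step-3 factor = 3.4423 × 10^5 / 32246 = 10.675
v = 4800 μL / 10.675 = 450 μL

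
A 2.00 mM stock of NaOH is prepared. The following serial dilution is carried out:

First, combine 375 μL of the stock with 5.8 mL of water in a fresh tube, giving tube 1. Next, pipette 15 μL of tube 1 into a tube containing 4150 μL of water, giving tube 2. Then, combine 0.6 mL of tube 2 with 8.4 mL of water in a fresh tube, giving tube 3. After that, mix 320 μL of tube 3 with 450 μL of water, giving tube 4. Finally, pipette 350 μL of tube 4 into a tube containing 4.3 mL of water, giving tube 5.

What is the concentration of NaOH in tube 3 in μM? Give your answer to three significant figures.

0.0292 μM

Step 1: 375 μL + 5.8 mL = 6175 μL total → factor 6175/375 = 16.467
Step 2: 15 μL + 4150 μL = 4165 μL total → factor 4165/15 = 277.67
Step 3: 0.6 mL + 8.4 mL = 9 mL total → factor 9/0.6 = 15
Dilution factor through tube 3 = 16.467 × 277.67 × 15 = 68584
[tube 3] = 2.00 mM / 68584 = 2.916 × 10^-5 mM = 0.0292 μM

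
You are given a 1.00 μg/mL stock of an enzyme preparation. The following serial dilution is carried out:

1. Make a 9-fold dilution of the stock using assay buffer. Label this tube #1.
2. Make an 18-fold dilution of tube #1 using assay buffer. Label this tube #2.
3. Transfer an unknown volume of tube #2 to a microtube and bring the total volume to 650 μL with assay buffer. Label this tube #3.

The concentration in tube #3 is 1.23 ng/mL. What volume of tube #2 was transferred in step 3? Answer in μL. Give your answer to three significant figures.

Step 1: 9-fold → factor 9
Step 2: 18-fold → factor 18
Step 3: v brought to 650 μL → factor = 650 μL/v
Product of known-step factors = 162
Overall factor = 1.00 μg/mL / (1.23 ng/mL) = 813.01
Step-3 factor = 813.01 / 162 = 5.0186
v = 650 μL / 5.0186 = 130 μL

130 μL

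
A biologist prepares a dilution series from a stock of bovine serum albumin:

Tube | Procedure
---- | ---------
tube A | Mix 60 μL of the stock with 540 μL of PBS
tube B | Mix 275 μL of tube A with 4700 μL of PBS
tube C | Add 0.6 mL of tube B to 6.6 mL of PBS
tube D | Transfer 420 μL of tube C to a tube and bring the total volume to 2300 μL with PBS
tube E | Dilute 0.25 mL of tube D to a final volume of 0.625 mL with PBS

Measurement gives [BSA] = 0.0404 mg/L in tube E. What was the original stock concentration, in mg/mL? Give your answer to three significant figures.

Step 1: 60 μL + 540 μL = 600 μL total → factor 600/60 = 10
Step 2: 275 μL + 4700 μL = 4975 μL total → factor 4975/275 = 18.091
Step 3: 0.6 mL + 6.6 mL = 7.2 mL total → factor 7.2/0.6 = 12
Step 4: 420 μL brought to 2300 μL → factor 2300/420 = 5.4762
Step 5: 0.25 mL brought to 0.625 mL → factor 0.625/0.25 = 2.5
Overall dilution factor = 10 × 18.091 × 12 × 5.4762 × 2.5 = 29721
Stock = 0.0404 mg/L × 29721 = 1201 mg/L = 1.20 mg/mL

1.20 mg/mL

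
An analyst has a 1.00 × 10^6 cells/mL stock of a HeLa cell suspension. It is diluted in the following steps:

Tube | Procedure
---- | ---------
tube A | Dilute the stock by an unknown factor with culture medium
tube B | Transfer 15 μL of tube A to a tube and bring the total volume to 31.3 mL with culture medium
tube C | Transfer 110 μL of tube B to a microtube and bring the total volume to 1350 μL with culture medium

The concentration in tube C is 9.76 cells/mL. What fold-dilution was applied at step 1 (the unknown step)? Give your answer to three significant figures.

4.00-fold

Step 1: unknown factor x
Step 2: 15 μL brought to 31.3 mL → factor 31300/15 = 2086.7
Step 3: 110 μL brought to 1350 μL → factor 1350/110 = 12.273
Product of known-step factors = 25609
Overall factor = 1.00 × 10^6 cells/mL / (9.76 cells/mL) = 1.0246 × 10^5
x = 1.0246 × 10^5 / 25609 = 4.00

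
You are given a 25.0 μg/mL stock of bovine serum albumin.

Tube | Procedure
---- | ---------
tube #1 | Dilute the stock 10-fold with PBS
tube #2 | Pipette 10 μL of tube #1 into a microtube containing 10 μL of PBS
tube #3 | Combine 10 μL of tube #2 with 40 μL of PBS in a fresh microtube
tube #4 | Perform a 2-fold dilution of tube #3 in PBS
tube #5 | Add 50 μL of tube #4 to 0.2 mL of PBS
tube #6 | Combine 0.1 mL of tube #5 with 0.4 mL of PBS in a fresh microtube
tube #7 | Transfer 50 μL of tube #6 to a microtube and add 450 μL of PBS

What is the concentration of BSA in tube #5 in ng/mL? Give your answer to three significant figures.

Step 1: 10-fold → factor 10
Step 2: 10 μL + 10 μL = 20 μL total → factor 20/10 = 2
Step 3: 10 μL + 40 μL = 50 μL total → factor 50/10 = 5
Step 4: 2-fold → factor 2
Step 5: 50 μL + 0.2 mL = 250 μL total → factor 250/50 = 5
Dilution factor through tube #5 = 10 × 2 × 5 × 2 × 5 = 1000
[tube #5] = 25.0 μg/mL / 1000 = 0.02500 μg/mL = 25.0 ng/mL

25.0 ng/mL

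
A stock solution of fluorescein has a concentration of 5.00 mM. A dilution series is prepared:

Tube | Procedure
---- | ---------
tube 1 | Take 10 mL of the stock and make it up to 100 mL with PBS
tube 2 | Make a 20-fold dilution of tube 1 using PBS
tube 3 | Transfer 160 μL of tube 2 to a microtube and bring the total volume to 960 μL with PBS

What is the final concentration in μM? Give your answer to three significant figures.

Step 1: 10 mL brought to 100 mL → factor 100/10 = 10
Step 2: 20-fold → factor 20
Step 3: 160 μL brought to 960 μL → factor 960/160 = 6
Overall dilution factor = 10 × 20 × 6 = 1200
Final = 5.00 mM / 1200 = 0.004167 mM = 4.17 μM

4.17 μM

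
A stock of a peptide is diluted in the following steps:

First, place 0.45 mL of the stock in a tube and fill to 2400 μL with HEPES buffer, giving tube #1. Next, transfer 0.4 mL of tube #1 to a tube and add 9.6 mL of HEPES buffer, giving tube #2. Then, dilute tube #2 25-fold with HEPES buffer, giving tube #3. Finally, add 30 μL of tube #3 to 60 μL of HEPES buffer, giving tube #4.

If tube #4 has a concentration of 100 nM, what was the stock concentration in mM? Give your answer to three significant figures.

Step 1: 0.45 mL brought to 2400 μL → factor 2.4/0.45 = 5.3333
Step 2: 0.4 mL + 9.6 mL = 10 mL total → factor 10/0.4 = 25
Step 3: 25-fold → factor 25
Step 4: 30 μL + 60 μL = 90 μL total → factor 90/30 = 3
Overall dilution factor = 5.3333 × 25 × 25 × 3 = 10000
Stock = 100 nM × 10000 = 1.000 × 10^6 nM = 1.00 mM

1.00 mM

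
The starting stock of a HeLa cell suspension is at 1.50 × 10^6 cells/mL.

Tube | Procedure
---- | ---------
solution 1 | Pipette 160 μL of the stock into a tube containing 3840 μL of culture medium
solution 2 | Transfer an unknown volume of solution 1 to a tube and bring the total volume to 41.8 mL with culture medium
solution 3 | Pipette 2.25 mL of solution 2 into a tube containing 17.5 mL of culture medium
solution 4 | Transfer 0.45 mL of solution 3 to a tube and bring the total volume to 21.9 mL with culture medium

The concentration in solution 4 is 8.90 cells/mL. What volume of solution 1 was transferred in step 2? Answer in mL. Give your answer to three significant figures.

2.65 mL

Step 1: 160 μL + 3840 μL = 4000 μL total → factor 4000/160 = 25
Step 2: v brought to 41.8 mL → factor = 41.8 mL/v
Step 3: 2.25 mL + 17.5 mL = 19.75 mL total → factor 19.75/2.25 = 8.7778
Step 4: 0.45 mL brought to 21.9 mL → factor 21.9/0.45 = 48.667
Product of known-step factors = 10680
Overall factor = 1.50 × 10^6 cells/mL / (8.90 cells/mL) = 1.6854 × 10^5
Step-2 factor = 1.6854 × 10^5 / 10680 = 15.781
v = 41.8 mL / 15.781 = 2.65 mL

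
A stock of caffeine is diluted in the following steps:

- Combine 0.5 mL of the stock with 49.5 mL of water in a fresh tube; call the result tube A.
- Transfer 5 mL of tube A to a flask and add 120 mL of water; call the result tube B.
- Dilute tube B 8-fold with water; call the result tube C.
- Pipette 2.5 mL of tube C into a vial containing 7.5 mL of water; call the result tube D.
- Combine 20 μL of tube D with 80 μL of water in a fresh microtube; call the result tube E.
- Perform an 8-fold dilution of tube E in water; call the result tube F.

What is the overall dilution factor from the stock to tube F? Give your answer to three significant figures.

Step 1: 0.5 mL + 49.5 mL = 50 mL total → factor 50/0.5 = 100
Step 2: 5 mL + 120 mL = 125 mL total → factor 125/5 = 25
Step 3: 8-fold → factor 8
Step 4: 2.5 mL + 7.5 mL = 10 mL total → factor 10/2.5 = 4
Step 5: 20 μL + 80 μL = 100 μL total → factor 100/20 = 5
Step 6: 8-fold → factor 8
Overall dilution factor = 100 × 25 × 8 × 4 × 5 × 8 = 3.2 × 10^6

3.20 × 10^6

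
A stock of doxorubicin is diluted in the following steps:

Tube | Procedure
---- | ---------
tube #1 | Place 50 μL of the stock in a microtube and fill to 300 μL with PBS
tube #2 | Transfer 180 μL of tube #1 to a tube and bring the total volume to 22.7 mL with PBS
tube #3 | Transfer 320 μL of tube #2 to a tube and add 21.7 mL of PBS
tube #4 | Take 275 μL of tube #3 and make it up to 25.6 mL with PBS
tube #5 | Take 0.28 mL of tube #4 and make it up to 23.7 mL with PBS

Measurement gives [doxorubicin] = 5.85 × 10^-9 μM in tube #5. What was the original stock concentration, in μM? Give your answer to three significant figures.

Step 1: 50 μL brought to 300 μL → factor 300/50 = 6
Step 2: 180 μL brought to 22.7 mL → factor 22700/180 = 126.11
Step 3: 320 μL + 21.7 mL = 22020 μL total → factor 22020/320 = 68.812
Step 4: 275 μL brought to 25.6 mL → factor 25600/275 = 93.091
Step 5: 0.28 mL brought to 23.7 mL → factor 23.7/0.28 = 84.643
Overall dilution factor = 6 × 126.11 × 68.812 × 93.091 × 84.643 = 4.1027 × 10^8
Stock = 5.85 × 10^-9 μM × 4.1027 × 10^8 = 2.40 μM

2.40 μM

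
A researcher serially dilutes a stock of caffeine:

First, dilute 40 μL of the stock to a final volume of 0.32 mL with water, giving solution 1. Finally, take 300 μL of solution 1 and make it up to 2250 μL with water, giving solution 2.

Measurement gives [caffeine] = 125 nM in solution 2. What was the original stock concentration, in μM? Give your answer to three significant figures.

Step 1: 40 μL brought to 0.32 mL → factor 320/40 = 8
Step 2: 300 μL brought to 2250 μL → factor 2250/300 = 7.5
Overall dilution factor = 8 × 7.5 = 60
Stock = 125 nM × 60 = 7500 nM = 7.50 μM

7.50 μM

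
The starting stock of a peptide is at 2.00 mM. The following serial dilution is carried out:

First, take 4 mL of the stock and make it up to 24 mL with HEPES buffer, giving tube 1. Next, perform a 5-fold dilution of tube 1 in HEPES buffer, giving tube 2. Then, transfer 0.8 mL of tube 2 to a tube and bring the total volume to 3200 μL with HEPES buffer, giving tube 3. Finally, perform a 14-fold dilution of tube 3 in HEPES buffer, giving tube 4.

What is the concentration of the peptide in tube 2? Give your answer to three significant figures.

Step 1: 4 mL brought to 24 mL → factor 24/4 = 6
Step 2: 5-fold → factor 5
Dilution factor through tube 2 = 6 × 5 = 30
[tube 2] = 2.00 mM / 30 = 0.0667 mM

0.0667 mM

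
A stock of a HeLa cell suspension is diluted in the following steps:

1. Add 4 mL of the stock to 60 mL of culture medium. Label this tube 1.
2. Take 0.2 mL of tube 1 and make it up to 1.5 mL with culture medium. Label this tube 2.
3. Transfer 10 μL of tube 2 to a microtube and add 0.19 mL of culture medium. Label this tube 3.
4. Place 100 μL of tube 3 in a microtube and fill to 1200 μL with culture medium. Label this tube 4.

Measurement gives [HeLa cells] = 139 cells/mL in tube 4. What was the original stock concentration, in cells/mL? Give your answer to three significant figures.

4.00 × 10^6 cells/mL

Step 1: 4 mL + 60 mL = 64 mL total → factor 64/4 = 16
Step 2: 0.2 mL brought to 1.5 mL → factor 1.5/0.2 = 7.5
Step 3: 10 μL + 0.19 mL = 200 μL total → factor 200/10 = 20
Step 4: 100 μL brought to 1200 μL → factor 1200/100 = 12
Overall dilution factor = 16 × 7.5 × 20 × 12 = 28800
Stock = 139 cells/mL × 28800 = 4.00 × 10^6 cells/mL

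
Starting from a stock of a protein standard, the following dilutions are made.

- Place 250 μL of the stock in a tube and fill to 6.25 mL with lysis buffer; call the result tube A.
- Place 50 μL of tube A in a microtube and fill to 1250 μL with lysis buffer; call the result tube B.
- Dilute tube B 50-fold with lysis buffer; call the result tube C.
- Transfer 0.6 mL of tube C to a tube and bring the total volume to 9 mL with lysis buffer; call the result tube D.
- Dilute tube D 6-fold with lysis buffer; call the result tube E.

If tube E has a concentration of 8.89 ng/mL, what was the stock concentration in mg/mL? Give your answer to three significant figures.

25.0 mg/mL

Step 1: 250 μL brought to 6.25 mL → factor 6250/250 = 25
Step 2: 50 μL brought to 1250 μL → factor 1250/50 = 25
Step 3: 50-fold → factor 50
Step 4: 0.6 mL brought to 9 mL → factor 9/0.6 = 15
Step 5: 6-fold → factor 6
Overall dilution factor = 25 × 25 × 50 × 15 × 6 = 2.8125 × 10^6
Stock = 8.89 ng/mL × 2.8125 × 10^6 = 2.500 × 10^7 ng/mL = 25.0 mg/mL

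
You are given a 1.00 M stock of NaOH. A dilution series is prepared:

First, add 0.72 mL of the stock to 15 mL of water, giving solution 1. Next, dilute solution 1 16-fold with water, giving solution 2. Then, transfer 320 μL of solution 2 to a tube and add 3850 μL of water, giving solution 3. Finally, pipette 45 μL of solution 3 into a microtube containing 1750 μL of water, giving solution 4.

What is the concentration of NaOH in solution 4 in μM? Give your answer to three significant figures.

Step 1: 0.72 mL + 15 mL = 15.72 mL total → factor 15.72/0.72 = 21.833
Step 2: 16-fold → factor 16
Step 3: 320 μL + 3850 μL = 4170 μL total → factor 4170/320 = 13.031
Step 4: 45 μL + 1750 μL = 1795 μL total → factor 1795/45 = 39.889
Dilution factor through solution 4 = 21.833 × 16 × 13.031 × 39.889 = 1.8158 × 10^5
[solution 4] = 1.00 M / 1.8158 × 10^5 = 5.507 × 10^-6 M = 5.51 μM

5.51 μM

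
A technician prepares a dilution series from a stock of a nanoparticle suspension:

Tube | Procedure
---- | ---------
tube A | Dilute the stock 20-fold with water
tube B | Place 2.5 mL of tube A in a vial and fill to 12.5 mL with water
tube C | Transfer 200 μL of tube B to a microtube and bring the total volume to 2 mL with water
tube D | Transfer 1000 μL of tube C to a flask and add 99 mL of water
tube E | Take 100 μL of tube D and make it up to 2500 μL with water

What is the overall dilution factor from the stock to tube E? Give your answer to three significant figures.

2.50 × 10^6

Step 1: 20-fold → factor 20
Step 2: 2.5 mL brought to 12.5 mL → factor 12.5/2.5 = 5
Step 3: 200 μL brought to 2 mL → factor 2000/200 = 10
Step 4: 1000 μL + 99 mL = 1 × 10^5 μL total → factor 1 × 10^5/1000 = 100
Step 5: 100 μL brought to 2500 μL → factor 2500/100 = 25
Overall dilution factor = 20 × 5 × 10 × 100 × 25 = 2.5 × 10^6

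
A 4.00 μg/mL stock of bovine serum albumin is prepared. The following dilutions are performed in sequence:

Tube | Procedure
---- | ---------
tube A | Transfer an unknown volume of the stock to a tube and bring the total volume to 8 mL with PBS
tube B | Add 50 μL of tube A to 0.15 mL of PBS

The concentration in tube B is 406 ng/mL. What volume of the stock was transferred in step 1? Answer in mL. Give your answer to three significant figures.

3.25 mL

Step 1: v brought to 8 mL → factor = 8 mL/v
Step 2: 50 μL + 0.15 mL = 200 μL total → factor 200/50 = 4
Product of known-step factors = 4
Overall factor = 4.00 μg/mL / (406 ng/mL) = 9.8522
Step-1 factor = 9.8522 / 4 = 2.4631
v = 8 mL / 2.4631 = 3.25 mL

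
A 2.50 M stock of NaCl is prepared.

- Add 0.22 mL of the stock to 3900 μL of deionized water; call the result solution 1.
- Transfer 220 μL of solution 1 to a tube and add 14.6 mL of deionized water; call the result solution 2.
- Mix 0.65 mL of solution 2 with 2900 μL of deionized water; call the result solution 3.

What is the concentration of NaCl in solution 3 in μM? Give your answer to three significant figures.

Step 1: 0.22 mL + 3900 μL = 4.12 mL total → factor 4.12/0.22 = 18.727
Step 2: 220 μL + 14.6 mL = 14820 μL total → factor 14820/220 = 67.364
Step 3: 0.65 mL + 2900 μL = 3.55 mL total → factor 3.55/0.65 = 5.4615
Dilution factor through solution 3 = 18.727 × 67.364 × 5.4615 = 6889.9
[solution 3] = 2.50 M / 6889.9 = 0.0003628 M = 363 μM

363 μM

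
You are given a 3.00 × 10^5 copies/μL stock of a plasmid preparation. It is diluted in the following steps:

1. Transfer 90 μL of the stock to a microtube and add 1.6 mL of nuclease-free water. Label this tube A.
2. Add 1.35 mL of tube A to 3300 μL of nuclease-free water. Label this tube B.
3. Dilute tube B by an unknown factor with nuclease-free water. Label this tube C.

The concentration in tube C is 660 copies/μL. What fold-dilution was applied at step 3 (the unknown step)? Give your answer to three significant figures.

7.03-fold

Step 1: 90 μL + 1.6 mL = 1690 μL total → factor 1690/90 = 18.778
Step 2: 1.35 mL + 3300 μL = 4.65 mL total → factor 4.65/1.35 = 3.4444
Step 3: unknown factor x
Product of known-step factors = 64.679
Overall factor = 3.00 × 10^5 copies/μL / (660 copies/μL) = 454.55
x = 454.55 / 64.679 = 7.03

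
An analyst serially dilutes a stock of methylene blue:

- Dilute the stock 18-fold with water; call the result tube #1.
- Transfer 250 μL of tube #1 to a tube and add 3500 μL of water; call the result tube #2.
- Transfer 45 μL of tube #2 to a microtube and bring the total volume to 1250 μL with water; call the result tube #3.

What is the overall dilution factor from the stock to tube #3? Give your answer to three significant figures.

Step 1: 18-fold → factor 18
Step 2: 250 μL + 3500 μL = 3750 μL total → factor 3750/250 = 15
Step 3: 45 μL brought to 1250 μL → factor 1250/45 = 27.778
Overall dilution factor = 18 × 15 × 27.778 = 7500

7.50 × 10^3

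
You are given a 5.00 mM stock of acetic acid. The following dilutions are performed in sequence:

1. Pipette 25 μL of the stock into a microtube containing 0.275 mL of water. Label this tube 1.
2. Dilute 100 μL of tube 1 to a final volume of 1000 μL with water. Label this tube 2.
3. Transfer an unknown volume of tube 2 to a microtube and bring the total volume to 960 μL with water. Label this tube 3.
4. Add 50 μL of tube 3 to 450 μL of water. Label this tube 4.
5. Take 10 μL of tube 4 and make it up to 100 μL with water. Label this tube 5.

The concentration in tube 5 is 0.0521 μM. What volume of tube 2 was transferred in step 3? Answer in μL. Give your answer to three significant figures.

120 μL

Step 1: 25 μL + 0.275 mL = 300 μL total → factor 300/25 = 12
Step 2: 100 μL brought to 1000 μL → factor 1000/100 = 10
Step 3: v brought to 960 μL → factor = 960 μL/v
Step 4: 50 μL + 450 μL = 500 μL total → factor 500/50 = 10
Step 5: 10 μL brought to 100 μL → factor 100/10 = 10
Product of known-step factors = 12000
Overall factor = 5.00 mM / (0.0521 μM) = 95969
Step-3 factor = 95969 / 12000 = 7.9974
v = 960 μL / 7.9974 = 120 μL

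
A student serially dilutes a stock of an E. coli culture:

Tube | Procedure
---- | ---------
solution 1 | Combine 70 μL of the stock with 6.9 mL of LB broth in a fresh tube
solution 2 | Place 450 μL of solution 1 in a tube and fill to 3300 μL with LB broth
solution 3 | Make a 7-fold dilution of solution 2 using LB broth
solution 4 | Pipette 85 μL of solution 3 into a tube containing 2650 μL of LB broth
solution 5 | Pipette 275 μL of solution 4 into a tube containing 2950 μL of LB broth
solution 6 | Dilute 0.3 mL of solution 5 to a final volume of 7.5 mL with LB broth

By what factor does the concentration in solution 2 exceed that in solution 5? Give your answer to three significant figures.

Step 1: 70 μL + 6.9 mL = 6970 μL total → factor 6970/70 = 99.571
Step 2: 450 μL brought to 3300 μL → factor 3300/450 = 7.3333
Step 3: 7-fold → factor 7
Step 4: 85 μL + 2650 μL = 2735 μL total → factor 2735/85 = 32.176
Step 5: 275 μL + 2950 μL = 3225 μL total → factor 3225/275 = 11.727
Dilution factor to solution 2 = 730.19; to solution 5 = 1.9287 × 10^6
[solution 2]/[solution 5] = (factor to solution 5)/(factor to solution 2) = 1.9287 × 10^6/730.19 = 2.64 × 10^3

2.64 × 10^3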